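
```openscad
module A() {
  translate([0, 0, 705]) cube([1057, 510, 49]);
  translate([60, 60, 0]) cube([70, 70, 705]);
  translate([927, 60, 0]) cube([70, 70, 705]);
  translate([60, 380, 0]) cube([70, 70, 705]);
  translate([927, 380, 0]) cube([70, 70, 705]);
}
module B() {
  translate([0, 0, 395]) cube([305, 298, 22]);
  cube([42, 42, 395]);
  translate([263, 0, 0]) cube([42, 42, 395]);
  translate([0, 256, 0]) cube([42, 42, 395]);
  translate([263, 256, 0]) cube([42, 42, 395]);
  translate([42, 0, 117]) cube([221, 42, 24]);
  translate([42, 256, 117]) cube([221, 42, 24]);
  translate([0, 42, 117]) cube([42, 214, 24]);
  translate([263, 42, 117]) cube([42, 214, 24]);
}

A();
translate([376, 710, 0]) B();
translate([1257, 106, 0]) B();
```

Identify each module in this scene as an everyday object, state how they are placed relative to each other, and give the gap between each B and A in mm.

Each stool's nearest face is 200 mm from the table's bounding box.

A is a table. B is a stool. Two stools sit around the table at the +y, +x sides. The gap between each stool and the table is 200 mm.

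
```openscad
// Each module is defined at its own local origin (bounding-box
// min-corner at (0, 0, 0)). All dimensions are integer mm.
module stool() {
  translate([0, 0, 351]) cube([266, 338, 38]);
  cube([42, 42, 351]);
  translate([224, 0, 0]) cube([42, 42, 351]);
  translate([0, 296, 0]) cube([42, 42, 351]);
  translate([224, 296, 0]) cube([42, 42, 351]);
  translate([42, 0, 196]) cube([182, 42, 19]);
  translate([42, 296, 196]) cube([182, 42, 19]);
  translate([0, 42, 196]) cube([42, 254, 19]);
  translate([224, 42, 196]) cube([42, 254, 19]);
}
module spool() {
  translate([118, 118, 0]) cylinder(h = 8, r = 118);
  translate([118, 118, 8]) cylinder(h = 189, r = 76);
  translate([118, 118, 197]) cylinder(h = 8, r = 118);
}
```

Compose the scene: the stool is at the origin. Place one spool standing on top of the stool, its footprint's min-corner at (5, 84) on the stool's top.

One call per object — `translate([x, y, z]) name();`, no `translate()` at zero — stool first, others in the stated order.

stool();
translate([5, 84, 389]) spool();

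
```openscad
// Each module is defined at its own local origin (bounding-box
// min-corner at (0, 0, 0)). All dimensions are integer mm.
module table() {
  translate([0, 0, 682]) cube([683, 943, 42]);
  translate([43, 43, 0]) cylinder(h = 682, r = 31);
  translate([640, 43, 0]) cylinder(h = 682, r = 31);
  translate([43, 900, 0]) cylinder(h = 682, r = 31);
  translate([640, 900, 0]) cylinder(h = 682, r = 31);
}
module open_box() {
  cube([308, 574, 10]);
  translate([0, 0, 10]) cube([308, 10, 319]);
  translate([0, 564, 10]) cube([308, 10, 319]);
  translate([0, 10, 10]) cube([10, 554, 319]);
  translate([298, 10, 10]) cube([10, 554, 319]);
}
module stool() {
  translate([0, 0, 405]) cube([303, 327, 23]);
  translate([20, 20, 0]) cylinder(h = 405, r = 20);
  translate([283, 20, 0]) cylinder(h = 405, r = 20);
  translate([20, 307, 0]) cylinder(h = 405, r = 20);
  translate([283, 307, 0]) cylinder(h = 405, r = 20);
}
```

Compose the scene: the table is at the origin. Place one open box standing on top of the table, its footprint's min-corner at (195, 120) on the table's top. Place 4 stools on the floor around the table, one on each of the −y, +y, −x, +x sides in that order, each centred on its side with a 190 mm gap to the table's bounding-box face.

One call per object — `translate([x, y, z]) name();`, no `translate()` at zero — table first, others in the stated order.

table();
translate([195, 120, 724]) open_box();
translate([190, -517, 0]) stool();
translate([190, 1133, 0]) stool();
translate([-493, 308, 0]) stool();
translate([873, 308, 0]) stool();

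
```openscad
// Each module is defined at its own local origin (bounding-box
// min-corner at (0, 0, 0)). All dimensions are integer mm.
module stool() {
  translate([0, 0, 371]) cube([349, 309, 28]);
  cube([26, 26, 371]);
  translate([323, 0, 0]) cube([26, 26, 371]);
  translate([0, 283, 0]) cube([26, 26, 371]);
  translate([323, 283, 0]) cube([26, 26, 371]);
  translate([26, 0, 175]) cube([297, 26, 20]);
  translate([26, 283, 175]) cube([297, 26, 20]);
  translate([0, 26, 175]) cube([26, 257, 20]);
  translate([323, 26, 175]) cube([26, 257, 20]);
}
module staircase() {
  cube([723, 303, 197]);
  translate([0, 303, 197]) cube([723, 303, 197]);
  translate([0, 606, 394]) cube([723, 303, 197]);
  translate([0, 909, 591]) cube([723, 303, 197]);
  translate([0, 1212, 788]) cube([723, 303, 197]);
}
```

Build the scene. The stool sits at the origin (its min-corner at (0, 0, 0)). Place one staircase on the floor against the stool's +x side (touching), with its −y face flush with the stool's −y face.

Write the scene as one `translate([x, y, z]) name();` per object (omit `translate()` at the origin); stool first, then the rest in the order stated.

stool();
translate([349, 0, 0]) staircase();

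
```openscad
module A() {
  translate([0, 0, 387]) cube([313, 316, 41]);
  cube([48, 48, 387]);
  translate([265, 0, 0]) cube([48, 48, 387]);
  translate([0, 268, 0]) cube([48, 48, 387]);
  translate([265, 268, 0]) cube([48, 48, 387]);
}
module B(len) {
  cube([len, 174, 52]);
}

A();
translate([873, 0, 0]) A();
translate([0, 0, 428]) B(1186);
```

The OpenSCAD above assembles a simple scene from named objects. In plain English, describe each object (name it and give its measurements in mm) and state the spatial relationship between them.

A is a simple wooden stool: a rectangular seat 313 mm (x) by 316 mm (y), 41 mm thick, top face at z = 428 mm, on four square legs, each 48×48 mm in cross-section. The legs rest on z = 0, each flush with a corner of the seat.

B is a rectangular beam 1186 mm long (x), 174 mm deep (y), 52 mm thick (z).

The beam spans the tops of two stools placed 560 mm apart, resting at z = 428 mm.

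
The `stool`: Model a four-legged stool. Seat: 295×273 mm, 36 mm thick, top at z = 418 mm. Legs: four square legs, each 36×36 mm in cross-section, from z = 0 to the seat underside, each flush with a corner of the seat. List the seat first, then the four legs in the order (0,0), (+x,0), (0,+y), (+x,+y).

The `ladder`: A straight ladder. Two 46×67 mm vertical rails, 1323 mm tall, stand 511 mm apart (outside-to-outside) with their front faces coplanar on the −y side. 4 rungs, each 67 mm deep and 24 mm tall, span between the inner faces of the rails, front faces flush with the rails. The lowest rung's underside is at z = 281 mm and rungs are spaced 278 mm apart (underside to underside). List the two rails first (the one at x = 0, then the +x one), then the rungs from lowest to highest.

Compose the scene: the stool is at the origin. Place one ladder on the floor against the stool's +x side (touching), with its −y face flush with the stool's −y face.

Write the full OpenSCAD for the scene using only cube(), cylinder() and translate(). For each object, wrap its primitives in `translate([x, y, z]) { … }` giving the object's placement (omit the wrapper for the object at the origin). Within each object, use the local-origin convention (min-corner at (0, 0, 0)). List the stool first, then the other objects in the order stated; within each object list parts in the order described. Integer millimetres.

translate([0, 0, 382]) cube([295, 273, 36]);
cube([36, 36, 382]);
translate([259, 0, 0]) cube([36, 36, 382]);
translate([0, 237, 0]) cube([36, 36, 382]);
translate([259, 237, 0]) cube([36, 36, 382]);
translate([295, 0, 0]) {
  cube([46, 67, 1323]);
  translate([465, 0, 0]) cube([46, 67, 1323]);
  translate([46, 0, 281]) cube([419, 67, 24]);
  translate([46, 0, 559]) cube([419, 67, 24]);
  translate([46, 0, 837]) cube([419, 67, 24]);
  translate([46, 0, 1115]) cube([419, 67, 24]);
}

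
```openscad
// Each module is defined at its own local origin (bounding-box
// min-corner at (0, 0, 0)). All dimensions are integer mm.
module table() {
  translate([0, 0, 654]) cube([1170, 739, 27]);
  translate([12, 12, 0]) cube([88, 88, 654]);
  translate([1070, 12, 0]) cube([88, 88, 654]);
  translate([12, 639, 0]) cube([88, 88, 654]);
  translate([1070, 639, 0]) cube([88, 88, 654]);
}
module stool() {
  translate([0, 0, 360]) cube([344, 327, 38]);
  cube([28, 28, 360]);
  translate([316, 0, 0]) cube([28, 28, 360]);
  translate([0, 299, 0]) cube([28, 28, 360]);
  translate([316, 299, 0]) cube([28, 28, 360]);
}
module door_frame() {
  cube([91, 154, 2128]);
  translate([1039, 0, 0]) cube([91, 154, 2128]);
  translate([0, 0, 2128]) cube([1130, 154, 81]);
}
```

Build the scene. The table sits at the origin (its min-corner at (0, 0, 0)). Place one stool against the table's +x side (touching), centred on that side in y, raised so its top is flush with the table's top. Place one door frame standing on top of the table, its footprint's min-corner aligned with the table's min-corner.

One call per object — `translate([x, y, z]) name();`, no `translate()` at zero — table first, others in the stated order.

table();
translate([1170, 206, 283]) stool();
translate([0, 0, 681]) door_frame();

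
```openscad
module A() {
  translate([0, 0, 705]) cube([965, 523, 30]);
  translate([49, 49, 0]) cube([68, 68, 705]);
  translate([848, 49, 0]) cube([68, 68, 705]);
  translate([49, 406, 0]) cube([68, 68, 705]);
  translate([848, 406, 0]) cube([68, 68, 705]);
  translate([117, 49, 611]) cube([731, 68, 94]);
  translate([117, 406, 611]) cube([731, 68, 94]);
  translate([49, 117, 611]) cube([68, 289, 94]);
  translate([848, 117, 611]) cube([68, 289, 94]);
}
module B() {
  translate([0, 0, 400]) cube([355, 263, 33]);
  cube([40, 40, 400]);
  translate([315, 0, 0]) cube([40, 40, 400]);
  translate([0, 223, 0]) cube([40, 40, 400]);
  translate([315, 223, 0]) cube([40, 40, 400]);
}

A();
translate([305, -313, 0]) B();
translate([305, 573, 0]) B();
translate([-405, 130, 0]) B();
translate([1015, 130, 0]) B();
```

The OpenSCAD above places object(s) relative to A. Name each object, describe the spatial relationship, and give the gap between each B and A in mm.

Each stool's nearest face is 50 mm from the table's bounding box.

A is a table. B is a stool. Four stools sit around the table at the −y, +y, −x, +x sides. The gap between each stool and the table is 50 mm.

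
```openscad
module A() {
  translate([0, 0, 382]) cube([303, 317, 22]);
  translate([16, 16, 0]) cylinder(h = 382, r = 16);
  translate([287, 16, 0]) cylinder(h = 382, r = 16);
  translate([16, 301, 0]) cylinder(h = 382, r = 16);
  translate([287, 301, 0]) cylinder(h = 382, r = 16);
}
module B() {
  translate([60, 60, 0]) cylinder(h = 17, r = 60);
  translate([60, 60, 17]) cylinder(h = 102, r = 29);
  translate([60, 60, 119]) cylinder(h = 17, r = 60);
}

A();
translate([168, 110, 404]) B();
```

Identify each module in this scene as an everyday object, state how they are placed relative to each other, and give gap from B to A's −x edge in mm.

The spool's min-x is at 168; the stool's min-x is 0; gap = 168 mm.

A is a stool. B is a spool. The spool is on top of the stool. The gap from the spool to the stool's −x edge is 168 mm.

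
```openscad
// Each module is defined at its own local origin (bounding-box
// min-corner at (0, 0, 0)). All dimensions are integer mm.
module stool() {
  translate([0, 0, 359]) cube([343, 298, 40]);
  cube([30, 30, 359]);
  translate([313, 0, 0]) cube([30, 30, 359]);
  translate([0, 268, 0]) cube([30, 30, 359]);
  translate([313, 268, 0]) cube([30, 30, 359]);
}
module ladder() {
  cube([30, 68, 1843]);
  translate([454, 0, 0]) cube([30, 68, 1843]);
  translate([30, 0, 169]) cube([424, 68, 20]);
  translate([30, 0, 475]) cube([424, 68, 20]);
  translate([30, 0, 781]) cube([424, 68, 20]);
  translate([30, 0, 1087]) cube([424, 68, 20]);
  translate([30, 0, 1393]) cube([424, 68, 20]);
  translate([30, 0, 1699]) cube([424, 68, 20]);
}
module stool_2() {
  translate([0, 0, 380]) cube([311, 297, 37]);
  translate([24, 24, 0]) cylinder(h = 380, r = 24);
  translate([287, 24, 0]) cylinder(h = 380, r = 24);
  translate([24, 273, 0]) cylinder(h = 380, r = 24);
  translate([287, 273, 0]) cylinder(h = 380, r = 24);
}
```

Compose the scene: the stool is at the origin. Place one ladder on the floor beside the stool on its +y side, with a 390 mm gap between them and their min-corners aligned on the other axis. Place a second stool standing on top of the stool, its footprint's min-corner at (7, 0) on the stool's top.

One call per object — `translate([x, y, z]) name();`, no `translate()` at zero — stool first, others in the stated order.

stool();
translate([0, 688, 0]) ladder();
translate([7, 0, 399]) stool_2();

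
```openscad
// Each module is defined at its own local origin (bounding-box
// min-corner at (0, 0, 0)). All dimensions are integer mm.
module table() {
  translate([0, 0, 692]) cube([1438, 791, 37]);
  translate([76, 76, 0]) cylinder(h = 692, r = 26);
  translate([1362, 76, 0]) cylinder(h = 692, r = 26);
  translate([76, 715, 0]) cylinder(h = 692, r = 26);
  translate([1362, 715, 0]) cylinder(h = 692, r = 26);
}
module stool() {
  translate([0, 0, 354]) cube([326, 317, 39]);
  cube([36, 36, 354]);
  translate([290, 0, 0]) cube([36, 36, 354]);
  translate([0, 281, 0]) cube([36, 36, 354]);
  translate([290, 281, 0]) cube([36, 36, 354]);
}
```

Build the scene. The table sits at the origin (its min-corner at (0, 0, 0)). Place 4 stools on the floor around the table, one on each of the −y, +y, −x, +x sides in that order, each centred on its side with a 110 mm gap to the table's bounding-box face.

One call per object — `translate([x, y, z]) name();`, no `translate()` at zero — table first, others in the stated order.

table();
translate([556, -427, 0]) stool();
translate([556, 901, 0]) stool();
translate([-436, 237, 0]) stool();
translate([1548, 237, 0]) stool();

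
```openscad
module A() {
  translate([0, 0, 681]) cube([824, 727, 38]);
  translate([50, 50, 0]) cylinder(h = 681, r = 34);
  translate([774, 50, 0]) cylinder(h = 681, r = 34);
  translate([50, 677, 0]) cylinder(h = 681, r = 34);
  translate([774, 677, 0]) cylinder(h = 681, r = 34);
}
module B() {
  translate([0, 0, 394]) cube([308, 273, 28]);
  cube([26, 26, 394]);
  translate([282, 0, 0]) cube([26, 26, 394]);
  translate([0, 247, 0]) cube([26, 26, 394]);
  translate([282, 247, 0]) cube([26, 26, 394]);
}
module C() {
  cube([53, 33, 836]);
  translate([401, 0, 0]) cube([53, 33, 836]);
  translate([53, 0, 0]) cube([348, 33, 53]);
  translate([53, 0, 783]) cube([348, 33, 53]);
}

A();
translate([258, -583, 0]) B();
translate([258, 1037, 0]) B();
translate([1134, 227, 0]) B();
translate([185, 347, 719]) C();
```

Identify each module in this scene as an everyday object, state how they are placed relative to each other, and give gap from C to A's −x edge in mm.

The picture frame's min-x is at 185; the table's min-x is 0; gap = 185 mm.

A is a table. B is a stool. C is a picture frame. Three stools sit around the table at the −y, +y, +x sides. The picture frame is on top of the table, centred. The gap from the picture frame to the table's −x edge is 185 mm.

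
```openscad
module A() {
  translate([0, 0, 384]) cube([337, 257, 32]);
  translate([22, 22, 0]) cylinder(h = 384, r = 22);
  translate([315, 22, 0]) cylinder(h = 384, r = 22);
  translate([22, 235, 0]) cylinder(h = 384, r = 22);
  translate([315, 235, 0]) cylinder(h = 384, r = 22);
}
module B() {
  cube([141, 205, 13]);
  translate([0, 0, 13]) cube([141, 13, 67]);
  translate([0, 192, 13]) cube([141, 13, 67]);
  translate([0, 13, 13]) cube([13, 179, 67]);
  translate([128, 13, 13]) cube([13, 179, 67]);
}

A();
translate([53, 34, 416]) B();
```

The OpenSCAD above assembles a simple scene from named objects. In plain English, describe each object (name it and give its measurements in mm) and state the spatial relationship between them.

A is a simple wooden stool: a rectangular seat 337 mm (x) by 257 mm (y), 32 mm thick, top face at z = 416 mm, on four round legs, each 44 mm in diameter. The legs rest on z = 0, each leg's axis is inset half a diameter from the nearest pair of seat edges (so the leg's bounding box is flush with the corner).

B is an open-topped rectangular box: outside dimensions 141×205×80 mm, with a uniform wall and base thickness of 13 mm. The base is a full 141×205 slab on the floor; four walls sit on top of the base. The front and back walls (the −y and +y sides) span the full width; the two side walls fit between them.

The open box is on top of the stool.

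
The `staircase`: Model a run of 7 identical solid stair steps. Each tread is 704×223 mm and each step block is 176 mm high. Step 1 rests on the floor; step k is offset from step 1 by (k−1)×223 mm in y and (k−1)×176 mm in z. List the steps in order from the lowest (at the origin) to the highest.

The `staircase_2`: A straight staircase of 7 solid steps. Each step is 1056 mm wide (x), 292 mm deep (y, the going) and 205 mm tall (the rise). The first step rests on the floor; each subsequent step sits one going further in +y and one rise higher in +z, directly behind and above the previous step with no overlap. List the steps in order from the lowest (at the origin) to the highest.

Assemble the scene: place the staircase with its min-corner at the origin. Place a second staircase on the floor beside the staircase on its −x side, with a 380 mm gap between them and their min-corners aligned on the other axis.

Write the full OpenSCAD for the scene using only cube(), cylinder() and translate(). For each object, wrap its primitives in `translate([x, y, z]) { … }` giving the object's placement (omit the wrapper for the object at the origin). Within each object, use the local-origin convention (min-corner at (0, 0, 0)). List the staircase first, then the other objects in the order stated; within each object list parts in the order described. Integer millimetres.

cube([704, 223, 176]);
translate([0, 223, 176]) cube([704, 223, 176]);
translate([0, 446, 352]) cube([704, 223, 176]);
translate([0, 669, 528]) cube([704, 223, 176]);
translate([0, 892, 704]) cube([704, 223, 176]);
translate([0, 1115, 880]) cube([704, 223, 176]);
translate([0, 1338, 1056]) cube([704, 223, 176]);
translate([-1436, 0, 0]) {
  cube([1056, 292, 205]);
  translate([0, 292, 205]) cube([1056, 292, 205]);
  translate([0, 584, 410]) cube([1056, 292, 205]);
  translate([0, 876, 615]) cube([1056, 292, 205]);
  translate([0, 1168, 820]) cube([1056, 292, 205]);
  translate([0, 1460, 1025]) cube([1056, 292, 205]);
  translate([0, 1752, 1230]) cube([1056, 292, 205]);
}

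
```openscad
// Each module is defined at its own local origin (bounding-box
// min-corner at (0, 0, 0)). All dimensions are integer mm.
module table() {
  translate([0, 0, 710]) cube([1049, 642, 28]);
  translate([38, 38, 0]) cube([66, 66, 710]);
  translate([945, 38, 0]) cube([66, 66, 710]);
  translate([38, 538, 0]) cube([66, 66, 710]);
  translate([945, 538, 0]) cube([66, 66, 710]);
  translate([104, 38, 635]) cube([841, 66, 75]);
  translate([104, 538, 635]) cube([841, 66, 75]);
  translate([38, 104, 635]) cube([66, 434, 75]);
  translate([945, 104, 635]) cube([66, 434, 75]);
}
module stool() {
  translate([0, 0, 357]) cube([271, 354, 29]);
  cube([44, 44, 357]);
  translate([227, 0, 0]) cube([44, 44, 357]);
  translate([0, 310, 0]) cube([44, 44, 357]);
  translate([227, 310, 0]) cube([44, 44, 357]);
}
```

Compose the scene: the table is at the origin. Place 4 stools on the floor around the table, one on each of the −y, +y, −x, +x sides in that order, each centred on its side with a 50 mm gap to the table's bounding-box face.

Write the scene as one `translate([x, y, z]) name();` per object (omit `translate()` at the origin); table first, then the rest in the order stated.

table();
translate([389, -404, 0]) stool();
translate([389, 692, 0]) stool();
translate([-321, 144, 0]) stool();
translate([1099, 144, 0]) stool();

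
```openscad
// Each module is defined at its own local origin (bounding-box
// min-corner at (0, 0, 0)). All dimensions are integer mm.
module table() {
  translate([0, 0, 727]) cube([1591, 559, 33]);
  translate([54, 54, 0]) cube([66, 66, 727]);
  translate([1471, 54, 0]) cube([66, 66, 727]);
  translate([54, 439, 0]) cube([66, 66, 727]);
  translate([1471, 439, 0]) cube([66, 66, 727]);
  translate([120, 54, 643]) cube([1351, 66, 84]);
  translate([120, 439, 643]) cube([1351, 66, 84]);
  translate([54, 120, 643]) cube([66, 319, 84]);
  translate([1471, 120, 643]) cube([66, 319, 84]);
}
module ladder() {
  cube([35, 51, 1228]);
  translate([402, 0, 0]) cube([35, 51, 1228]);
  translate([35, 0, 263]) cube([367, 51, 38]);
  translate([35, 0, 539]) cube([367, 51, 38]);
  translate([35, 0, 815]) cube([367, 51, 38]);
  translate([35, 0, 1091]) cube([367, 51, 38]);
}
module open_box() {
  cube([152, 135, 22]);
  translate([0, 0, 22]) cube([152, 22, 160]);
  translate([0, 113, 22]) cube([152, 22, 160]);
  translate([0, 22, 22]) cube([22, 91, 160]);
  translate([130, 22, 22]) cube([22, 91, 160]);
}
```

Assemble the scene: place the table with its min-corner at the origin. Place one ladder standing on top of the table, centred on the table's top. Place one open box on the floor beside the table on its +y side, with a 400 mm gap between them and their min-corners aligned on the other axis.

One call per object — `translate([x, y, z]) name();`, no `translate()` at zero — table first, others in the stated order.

table();
translate([577, 254, 760]) ladder();
translate([0, 959, 0]) open_box();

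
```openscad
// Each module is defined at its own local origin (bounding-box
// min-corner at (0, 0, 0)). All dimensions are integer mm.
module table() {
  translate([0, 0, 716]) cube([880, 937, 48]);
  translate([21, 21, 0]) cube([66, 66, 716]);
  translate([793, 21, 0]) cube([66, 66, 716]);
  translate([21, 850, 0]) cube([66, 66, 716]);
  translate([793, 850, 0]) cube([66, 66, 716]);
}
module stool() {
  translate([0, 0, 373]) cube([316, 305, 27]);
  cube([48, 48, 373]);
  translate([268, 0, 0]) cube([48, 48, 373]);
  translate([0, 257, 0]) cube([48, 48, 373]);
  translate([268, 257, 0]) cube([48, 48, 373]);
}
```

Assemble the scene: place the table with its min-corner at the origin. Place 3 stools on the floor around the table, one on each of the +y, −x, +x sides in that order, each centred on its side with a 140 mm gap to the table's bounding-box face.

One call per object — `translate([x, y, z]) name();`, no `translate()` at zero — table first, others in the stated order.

table();
translate([282, 1077, 0]) stool();
translate([-456, 316, 0]) stool();
translate([1020, 316, 0]) stool();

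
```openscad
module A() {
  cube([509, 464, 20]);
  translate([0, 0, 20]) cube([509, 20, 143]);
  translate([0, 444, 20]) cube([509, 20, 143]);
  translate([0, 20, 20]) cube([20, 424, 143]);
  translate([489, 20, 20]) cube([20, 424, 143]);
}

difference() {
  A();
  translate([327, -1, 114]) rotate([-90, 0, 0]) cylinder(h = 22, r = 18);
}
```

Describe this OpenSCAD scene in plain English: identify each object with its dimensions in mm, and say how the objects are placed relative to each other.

A is an open storage box with external size 509×464×163 mm and wall thickness 20 mm (the base is also 20 mm thick). The base covers the whole footprint; the four walls stand on the base, with the y-facing walls full-width and the x-facing walls fitting between their inner faces.

The open box has a circular hole of radius 18 mm through its front wall, centred at (x = 327, z = 114).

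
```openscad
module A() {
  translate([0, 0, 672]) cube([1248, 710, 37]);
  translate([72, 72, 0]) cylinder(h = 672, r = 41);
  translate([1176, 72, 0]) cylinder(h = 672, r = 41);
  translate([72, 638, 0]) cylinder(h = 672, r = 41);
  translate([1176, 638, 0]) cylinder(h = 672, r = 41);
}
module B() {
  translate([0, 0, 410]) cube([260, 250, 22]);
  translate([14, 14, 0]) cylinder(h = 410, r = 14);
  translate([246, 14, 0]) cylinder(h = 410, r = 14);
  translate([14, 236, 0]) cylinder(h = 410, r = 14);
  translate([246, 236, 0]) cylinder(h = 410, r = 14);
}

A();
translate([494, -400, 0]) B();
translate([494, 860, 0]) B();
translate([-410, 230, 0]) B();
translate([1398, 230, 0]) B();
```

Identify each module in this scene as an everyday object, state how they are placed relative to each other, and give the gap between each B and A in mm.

Each stool's nearest face is 150 mm from the table's bounding box.

A is a table. B is a stool. Four stools sit around the table at the −y, +y, −x, +x sides. The gap between each stool and the table is 150 mm.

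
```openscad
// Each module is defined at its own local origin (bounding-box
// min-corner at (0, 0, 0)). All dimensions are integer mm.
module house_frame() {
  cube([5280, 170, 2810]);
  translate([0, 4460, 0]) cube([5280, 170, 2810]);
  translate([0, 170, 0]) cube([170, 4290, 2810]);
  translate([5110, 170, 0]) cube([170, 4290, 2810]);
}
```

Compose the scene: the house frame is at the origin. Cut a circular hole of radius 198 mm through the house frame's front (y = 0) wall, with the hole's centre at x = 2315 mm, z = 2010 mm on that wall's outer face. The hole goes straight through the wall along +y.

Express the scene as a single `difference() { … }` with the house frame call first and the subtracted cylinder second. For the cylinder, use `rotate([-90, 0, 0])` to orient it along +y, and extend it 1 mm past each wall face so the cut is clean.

difference() {
  house_frame();
  translate([2315, -1, 2010]) rotate([-90, 0, 0]) cylinder(h = 172, r = 198);
}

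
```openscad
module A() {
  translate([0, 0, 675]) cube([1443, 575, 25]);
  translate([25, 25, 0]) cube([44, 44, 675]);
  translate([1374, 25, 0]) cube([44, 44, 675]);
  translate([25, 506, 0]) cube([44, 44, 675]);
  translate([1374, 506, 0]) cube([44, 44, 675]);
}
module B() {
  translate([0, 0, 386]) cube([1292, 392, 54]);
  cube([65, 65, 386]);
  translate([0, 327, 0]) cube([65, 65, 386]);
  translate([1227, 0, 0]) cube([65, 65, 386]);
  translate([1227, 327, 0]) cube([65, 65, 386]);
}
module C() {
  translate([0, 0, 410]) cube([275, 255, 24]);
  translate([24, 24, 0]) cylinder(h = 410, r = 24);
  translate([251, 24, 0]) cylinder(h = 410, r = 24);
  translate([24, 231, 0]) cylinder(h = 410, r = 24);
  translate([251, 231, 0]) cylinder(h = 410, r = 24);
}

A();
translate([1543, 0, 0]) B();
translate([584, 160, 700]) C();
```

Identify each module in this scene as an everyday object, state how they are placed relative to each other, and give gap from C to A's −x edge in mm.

The stool's min-x is at 584; the table's min-x is 0; gap = 584 mm.

A is a table. B is a bench. C is a stool. The bench is on the floor beside the table on its +x side. The stool is on top of the table, centred. The gap from the stool to the table's −x edge is 584 mm.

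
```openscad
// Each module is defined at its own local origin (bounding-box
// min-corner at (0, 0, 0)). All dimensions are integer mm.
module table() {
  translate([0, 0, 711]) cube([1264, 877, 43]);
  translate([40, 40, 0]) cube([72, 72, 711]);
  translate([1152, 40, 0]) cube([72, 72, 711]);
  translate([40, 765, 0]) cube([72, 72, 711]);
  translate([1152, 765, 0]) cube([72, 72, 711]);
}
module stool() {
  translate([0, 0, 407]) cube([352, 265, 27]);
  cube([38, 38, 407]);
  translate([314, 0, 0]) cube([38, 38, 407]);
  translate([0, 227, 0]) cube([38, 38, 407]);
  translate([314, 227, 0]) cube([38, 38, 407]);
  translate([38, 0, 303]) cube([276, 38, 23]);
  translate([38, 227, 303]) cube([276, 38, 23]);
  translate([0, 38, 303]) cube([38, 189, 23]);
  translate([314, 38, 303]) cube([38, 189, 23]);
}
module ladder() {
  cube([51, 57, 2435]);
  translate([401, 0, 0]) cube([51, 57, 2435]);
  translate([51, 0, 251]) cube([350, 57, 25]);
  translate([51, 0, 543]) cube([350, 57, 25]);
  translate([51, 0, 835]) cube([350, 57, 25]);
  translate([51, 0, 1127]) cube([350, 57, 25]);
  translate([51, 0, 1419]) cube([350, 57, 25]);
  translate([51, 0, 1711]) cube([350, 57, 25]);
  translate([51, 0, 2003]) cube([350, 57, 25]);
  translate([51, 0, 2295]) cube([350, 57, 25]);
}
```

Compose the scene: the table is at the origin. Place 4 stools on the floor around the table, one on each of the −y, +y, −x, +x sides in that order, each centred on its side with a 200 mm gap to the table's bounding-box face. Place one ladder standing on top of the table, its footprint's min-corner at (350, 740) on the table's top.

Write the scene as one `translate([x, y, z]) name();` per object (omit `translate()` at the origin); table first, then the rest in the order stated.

table();
translate([456, -465, 0]) stool();
translate([456, 1077, 0]) stool();
translate([-552, 306, 0]) stool();
translate([1464, 306, 0]) stool();
translate([350, 740, 754]) ladder();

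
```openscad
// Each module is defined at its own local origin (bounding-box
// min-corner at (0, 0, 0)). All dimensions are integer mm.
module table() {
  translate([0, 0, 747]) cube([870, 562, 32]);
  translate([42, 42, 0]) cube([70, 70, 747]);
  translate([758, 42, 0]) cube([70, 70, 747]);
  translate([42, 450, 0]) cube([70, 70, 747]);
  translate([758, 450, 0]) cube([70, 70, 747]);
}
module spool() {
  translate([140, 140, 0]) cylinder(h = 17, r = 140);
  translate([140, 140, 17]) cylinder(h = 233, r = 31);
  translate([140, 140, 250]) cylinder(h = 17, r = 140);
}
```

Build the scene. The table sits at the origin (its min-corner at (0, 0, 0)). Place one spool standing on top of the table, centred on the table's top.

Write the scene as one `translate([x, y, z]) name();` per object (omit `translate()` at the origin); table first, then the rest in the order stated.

table();
translate([295, 141, 779]) spool();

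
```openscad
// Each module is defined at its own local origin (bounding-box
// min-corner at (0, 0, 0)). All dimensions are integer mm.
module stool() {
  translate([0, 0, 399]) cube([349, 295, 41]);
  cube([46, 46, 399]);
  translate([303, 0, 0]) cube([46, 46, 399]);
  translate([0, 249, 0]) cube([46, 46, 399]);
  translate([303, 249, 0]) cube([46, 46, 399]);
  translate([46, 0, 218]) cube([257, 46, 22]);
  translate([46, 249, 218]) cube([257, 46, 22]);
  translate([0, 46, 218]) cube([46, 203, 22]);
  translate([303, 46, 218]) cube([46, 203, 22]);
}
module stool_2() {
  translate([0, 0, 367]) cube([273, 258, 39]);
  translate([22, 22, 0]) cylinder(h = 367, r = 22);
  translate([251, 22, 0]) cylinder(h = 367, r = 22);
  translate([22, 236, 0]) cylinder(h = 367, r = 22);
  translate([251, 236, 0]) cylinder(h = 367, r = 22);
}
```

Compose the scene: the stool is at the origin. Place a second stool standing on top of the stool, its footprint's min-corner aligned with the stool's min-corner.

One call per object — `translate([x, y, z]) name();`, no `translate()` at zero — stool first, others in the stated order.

stool();
translate([0, 0, 440]) stool_2();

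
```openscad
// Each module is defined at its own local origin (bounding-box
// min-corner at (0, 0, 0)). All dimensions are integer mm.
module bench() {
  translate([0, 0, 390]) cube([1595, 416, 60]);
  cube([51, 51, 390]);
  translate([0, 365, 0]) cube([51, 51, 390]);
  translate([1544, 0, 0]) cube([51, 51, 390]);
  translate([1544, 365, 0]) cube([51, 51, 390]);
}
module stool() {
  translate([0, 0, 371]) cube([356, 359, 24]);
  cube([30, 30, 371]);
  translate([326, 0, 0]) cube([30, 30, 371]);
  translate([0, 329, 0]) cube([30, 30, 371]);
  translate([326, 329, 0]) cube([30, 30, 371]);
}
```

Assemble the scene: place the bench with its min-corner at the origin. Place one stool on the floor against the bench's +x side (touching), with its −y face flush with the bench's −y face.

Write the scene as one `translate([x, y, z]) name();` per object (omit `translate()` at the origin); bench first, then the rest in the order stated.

bench();
translate([1595, 0, 0]) stool();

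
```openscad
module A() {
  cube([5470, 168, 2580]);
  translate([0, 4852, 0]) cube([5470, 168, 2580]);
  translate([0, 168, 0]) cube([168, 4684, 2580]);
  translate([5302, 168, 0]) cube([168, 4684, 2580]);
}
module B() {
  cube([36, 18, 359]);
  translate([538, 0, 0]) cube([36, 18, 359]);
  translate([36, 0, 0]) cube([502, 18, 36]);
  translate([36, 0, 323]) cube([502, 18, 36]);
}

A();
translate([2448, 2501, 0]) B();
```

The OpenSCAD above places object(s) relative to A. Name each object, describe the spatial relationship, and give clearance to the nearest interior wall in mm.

A is a house frame. B is a picture frame. The picture frame sits inside the house frame, centred. The clearance to the nearest interior wall is 2280 mm.

Clearances: x = 2280, y = 2333; minimum 2280 mm.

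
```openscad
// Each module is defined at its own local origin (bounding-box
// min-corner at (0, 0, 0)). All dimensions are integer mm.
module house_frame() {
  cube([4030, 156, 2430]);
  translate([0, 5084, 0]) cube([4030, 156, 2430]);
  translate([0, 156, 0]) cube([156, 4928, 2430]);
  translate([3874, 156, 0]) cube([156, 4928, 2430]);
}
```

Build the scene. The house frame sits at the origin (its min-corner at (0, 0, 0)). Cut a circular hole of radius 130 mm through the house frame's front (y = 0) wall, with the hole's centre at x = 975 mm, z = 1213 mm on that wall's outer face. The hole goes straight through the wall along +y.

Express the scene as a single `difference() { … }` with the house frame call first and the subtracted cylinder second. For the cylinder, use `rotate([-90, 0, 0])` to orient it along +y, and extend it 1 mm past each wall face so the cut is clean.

difference() {
  house_frame();
  translate([975, -1, 1213]) rotate([-90, 0, 0]) cylinder(h = 158, r = 130);
}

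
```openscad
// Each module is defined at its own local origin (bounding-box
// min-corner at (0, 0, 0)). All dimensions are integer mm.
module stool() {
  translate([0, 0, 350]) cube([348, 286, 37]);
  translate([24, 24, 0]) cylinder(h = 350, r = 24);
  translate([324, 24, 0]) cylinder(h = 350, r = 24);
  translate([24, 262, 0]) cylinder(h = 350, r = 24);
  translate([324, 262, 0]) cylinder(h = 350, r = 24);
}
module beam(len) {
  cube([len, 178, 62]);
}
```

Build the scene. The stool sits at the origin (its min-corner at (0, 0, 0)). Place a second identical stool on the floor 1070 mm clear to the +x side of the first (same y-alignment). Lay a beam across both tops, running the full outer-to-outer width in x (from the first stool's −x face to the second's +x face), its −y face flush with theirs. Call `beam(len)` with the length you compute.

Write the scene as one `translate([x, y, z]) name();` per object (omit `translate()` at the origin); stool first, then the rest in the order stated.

stool();
translate([1418, 0, 0]) stool();
translate([0, 0, 387]) beam(1766);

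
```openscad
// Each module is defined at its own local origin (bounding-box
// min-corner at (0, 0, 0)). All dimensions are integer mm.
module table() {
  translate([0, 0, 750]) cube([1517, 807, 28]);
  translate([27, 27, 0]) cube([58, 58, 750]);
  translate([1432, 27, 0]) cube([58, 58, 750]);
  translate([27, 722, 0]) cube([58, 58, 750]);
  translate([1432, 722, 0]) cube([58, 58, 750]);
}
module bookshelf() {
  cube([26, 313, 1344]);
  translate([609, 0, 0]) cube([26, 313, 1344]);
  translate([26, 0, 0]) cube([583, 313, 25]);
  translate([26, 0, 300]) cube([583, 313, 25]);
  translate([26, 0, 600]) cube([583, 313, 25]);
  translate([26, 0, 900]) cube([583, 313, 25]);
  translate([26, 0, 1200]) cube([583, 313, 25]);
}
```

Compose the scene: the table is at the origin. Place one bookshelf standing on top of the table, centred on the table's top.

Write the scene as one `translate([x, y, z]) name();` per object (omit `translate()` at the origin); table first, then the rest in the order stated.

table();
translate([441, 247, 778]) bookshelf();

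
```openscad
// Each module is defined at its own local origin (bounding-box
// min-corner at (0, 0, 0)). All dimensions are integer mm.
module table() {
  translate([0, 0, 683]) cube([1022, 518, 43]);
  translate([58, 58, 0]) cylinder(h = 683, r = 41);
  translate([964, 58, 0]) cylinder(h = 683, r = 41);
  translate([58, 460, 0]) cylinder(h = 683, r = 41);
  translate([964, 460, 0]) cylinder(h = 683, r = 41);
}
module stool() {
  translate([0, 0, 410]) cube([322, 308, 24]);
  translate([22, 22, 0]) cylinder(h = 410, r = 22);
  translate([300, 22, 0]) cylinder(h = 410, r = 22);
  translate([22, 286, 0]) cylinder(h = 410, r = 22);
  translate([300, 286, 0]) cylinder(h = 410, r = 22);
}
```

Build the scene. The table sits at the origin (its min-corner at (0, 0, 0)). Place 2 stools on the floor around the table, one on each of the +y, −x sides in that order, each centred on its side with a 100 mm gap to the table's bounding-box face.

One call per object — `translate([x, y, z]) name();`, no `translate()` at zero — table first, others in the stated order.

table();
translate([350, 618, 0]) stool();
translate([-422, 105, 0]) stool();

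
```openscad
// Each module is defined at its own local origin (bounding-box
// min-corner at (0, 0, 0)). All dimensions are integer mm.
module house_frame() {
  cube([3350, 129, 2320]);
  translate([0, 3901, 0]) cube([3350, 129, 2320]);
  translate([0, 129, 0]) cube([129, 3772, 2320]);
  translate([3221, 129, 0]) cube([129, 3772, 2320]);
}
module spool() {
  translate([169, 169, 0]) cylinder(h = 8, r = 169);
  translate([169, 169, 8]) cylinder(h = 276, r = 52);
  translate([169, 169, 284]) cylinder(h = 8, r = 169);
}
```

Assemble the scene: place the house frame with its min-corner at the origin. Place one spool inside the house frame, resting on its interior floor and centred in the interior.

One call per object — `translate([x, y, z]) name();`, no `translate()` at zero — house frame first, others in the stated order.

house_frame();
translate([1506, 1846, 0]) spool();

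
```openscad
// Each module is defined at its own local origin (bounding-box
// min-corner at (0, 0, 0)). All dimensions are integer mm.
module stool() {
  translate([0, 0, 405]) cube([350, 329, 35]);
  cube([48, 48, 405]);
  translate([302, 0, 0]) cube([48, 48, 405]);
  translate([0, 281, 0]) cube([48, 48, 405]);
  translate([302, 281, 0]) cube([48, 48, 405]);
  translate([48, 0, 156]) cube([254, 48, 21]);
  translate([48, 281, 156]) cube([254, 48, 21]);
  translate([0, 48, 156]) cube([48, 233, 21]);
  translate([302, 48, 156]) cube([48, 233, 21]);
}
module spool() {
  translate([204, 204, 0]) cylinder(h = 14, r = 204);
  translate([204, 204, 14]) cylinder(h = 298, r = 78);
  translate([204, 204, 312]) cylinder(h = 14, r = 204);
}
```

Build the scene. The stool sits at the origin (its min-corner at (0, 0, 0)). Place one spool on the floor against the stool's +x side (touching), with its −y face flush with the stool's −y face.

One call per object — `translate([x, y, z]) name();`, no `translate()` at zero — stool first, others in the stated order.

stool();
translate([350, 0, 0]) spool();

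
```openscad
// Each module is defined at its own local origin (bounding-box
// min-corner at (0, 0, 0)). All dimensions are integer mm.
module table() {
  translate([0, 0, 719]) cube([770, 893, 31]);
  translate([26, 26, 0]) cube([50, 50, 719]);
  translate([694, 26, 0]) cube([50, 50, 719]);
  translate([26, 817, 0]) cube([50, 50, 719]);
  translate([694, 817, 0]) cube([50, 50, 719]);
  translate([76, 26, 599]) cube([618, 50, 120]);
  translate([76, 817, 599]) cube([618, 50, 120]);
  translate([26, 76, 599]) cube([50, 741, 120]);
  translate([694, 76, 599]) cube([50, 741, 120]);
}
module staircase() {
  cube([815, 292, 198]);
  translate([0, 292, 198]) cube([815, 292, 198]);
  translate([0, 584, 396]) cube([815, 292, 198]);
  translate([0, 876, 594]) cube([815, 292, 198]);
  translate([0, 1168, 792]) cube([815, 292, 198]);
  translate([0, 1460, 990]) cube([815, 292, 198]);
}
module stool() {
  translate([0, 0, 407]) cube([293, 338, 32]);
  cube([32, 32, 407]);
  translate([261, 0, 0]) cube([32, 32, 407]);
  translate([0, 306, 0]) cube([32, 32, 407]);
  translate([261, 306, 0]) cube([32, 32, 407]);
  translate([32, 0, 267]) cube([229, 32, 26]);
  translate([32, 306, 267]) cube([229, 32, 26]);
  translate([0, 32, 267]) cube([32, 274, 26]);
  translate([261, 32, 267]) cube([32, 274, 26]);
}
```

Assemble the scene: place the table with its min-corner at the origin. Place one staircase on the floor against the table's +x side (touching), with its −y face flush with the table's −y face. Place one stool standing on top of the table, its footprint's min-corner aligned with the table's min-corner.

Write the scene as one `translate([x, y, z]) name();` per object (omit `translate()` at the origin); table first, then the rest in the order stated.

table();
translate([770, 0, 0]) staircase();
translate([0, 0, 750]) stool();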